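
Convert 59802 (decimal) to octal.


Divide by 8 repeatedly:
59802 ÷ 8 = 7475 remainder 2
7475 ÷ 8 = 934 remainder 3
934 ÷ 8 = 116 remainder 6
116 ÷ 8 = 14 remainder 4
14 ÷ 8 = 1 remainder 6
1 ÷ 8 = 0 remainder 1
Reading remainders bottom-up:
= 0o164632


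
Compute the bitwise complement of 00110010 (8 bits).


Original: 00110010
Invert all bits:
  bit 0: 0 → 1
  bit 1: 0 → 1
  bit 2: 1 → 0
  bit 3: 1 → 0
  bit 4: 0 → 1
  bit 5: 0 → 1
  bit 6: 1 → 0
  bit 7: 0 → 1
= 11001101


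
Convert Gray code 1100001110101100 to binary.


Gray code: 1100001110101100
MSB stays the same: 1
Each subsequent bit = prev_binary XOR current_gray:
  B[1] = 1 XOR 1 = 0
  B[2] = 0 XOR 0 = 0
  B[3] = 0 XOR 0 = 0
  B[4] = 0 XOR 0 = 0
  B[5] = 0 XOR 0 = 0
  B[6] = 0 XOR 1 = 1
  B[7] = 1 XOR 1 = 0
  B[8] = 0 XOR 1 = 1
  B[9] = 1 XOR 0 = 1
  B[10] = 1 XOR 1 = 0
  B[11] = 0 XOR 0 = 0
  B[12] = 0 XOR 1 = 1
  B[13] = 1 XOR 1 = 0
  B[14] = 0 XOR 0 = 0
  B[15] = 0 XOR 0 = 0
= 1000001011001000 (33480 decimal)


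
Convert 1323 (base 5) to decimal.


Positional values (base 5):
  3 × 5^0 = 3 × 1 = 3
  2 × 5^1 = 2 × 5 = 10
  3 × 5^2 = 3 × 25 = 75
  1 × 5^3 = 1 × 125 = 125
Sum = 3 + 10 + 75 + 125
= 213


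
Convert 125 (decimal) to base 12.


Divide by 12 repeatedly:
125 ÷ 12 = 10 remainder 5
10 ÷ 12 = 0 remainder 10
Reading remainders bottom-up:
= A5


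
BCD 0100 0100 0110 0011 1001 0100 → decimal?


Each 4-bit group → digit:
  0100 → 4
  0100 → 4
  0110 → 6
  0011 → 3
  1001 → 9
  0100 → 4
= 446394


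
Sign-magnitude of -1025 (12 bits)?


Sign bit: 1 (negative)
Magnitude: 1025 = 10000000001
= 110000000001


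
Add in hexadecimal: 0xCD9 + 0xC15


Align and add column by column (LSB to MSB, each column mod 16 with carry):
  0CD9
+ 0C15
  ----
  col 0: 9(9) + 5(5) + 0 (carry in) = 14 → E(14), carry out 0
  col 1: D(13) + 1(1) + 0 (carry in) = 14 → E(14), carry out 0
  col 2: C(12) + C(12) + 0 (carry in) = 24 → 8(8), carry out 1
  col 3: 0(0) + 0(0) + 1 (carry in) = 1 → 1(1), carry out 0
Reading digits MSB→LSB: 18EE
Strip leading zeros: 18EE
= 0x18EE


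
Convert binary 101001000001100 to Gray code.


Binary: 101001000001100
Gray code: G = B XOR (B >> 1)
B >> 1 = 010100100000110
101001000001100 XOR 010100100000110:
  1 XOR 0 = 1
  0 XOR 1 = 1
  1 XOR 0 = 1
  0 XOR 1 = 1
  0 XOR 0 = 0
  1 XOR 0 = 1
  0 XOR 1 = 1
  0 XOR 0 = 0
  0 XOR 0 = 0
  0 XOR 0 = 0
  0 XOR 0 = 0
  1 XOR 0 = 1
  1 XOR 1 = 0
  0 XOR 1 = 1
  0 XOR 0 = 0
= 111101100001010


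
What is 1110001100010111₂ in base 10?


Positional values:
Bit 0: 1 × 2^0 = 1
Bit 1: 1 × 2^1 = 2
Bit 2: 1 × 2^2 = 4
Bit 4: 1 × 2^4 = 16
Bit 8: 1 × 2^8 = 256
Bit 9: 1 × 2^9 = 512
Bit 13: 1 × 2^13 = 8192
Bit 14: 1 × 2^14 = 16384
Bit 15: 1 × 2^15 = 32768
Sum = 1 + 2 + 4 + 16 + 256 + 512 + 8192 + 16384 + 32768
= 58135


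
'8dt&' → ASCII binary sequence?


String: '8dt&'  (4 characters)
Per-character ASCII lookup:
  '8': digits start at 48: '8' = 48 + 8 = 56 → 111000
  'd': lowercase starts at 97: 'd' = 97 + 3 = 100 → 1100100
  't': lowercase starts at 97: 't' = 97 + 19 = 116 → 1110100
  '&': special character: '&' = 38 → 100110
= 111000 1100100 1110100 100110


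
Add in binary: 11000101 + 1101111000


Align and add column by column (LSB to MSB, carry propagating):
  00011000101
+ 01101111000
  -----------
  col 0: 1 + 0 + 0 (carry in) = 1 → bit 1, carry out 0
  col 1: 0 + 0 + 0 (carry in) = 0 → bit 0, carry out 0
  col 2: 1 + 0 + 0 (carry in) = 1 → bit 1, carry out 0
  col 3: 0 + 1 + 0 (carry in) = 1 → bit 1, carry out 0
  col 4: 0 + 1 + 0 (carry in) = 1 → bit 1, carry out 0
  col 5: 0 + 1 + 0 (carry in) = 1 → bit 1, carry out 0
  col 6: 1 + 1 + 0 (carry in) = 2 → bit 0, carry out 1
  col 7: 1 + 0 + 1 (carry in) = 2 → bit 0, carry out 1
  col 8: 0 + 1 + 1 (carry in) = 2 → bit 0, carry out 1
  col 9: 0 + 1 + 1 (carry in) = 2 → bit 0, carry out 1
  col 10: 0 + 0 + 1 (carry in) = 1 → bit 1, carry out 0
Reading bits MSB→LSB: 10000111101
Strip leading zeros: 10000111101
= 10000111101


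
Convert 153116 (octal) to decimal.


Positional values:
Position 0: 6 × 8^0 = 6
Position 1: 1 × 8^1 = 8
Position 2: 1 × 8^2 = 64
Position 3: 3 × 8^3 = 1536
Position 4: 5 × 8^4 = 20480
Position 5: 1 × 8^5 = 32768
Sum = 6 + 8 + 64 + 1536 + 20480 + 32768
= 54862


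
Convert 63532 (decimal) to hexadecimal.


Divide by 16 repeatedly:
63532 ÷ 16 = 3970 remainder 12 (C)
3970 ÷ 16 = 248 remainder 2 (2)
248 ÷ 16 = 15 remainder 8 (8)
15 ÷ 16 = 0 remainder 15 (F)
Reading remainders bottom-up:
= 0xF82C


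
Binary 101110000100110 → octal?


Group into 3-bit groups: 101110000100110
  101 = 5
  110 = 6
  000 = 0
  100 = 4
  110 = 6
= 0o56046


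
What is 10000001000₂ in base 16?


Group into 4-bit nibbles: 010000001000
  0100 = 4
  0000 = 0
  1000 = 8
= 0x408


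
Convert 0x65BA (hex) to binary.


Each hex digit → 4 binary bits:
  6 = 0110
  5 = 0101
  B = 1011
  A = 1010
Concatenate: 0110 0101 1011 1010
= 0110010110111010


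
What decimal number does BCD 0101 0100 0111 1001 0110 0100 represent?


Each 4-bit group → digit:
  0101 → 5
  0100 → 4
  0111 → 7
  1001 → 9
  0110 → 6
  0100 → 4
= 547964


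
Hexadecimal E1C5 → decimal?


Positional values:
Position 0: 5 × 16^0 = 5 × 1 = 5
Position 1: C × 16^1 = 12 × 16 = 192
Position 2: 1 × 16^2 = 1 × 256 = 256
Position 3: E × 16^3 = 14 × 4096 = 57344
Sum = 5 + 192 + 256 + 57344
= 57797


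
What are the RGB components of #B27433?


Hex: #B27433
R = B2₁₆ = 178
G = 74₁₆ = 116
B = 33₁₆ = 51
= RGB(178, 116, 51)


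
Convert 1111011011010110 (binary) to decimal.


Positional values:
Bit 1: 1 × 2^1 = 2
Bit 2: 1 × 2^2 = 4
Bit 4: 1 × 2^4 = 16
Bit 6: 1 × 2^6 = 64
Bit 7: 1 × 2^7 = 128
Bit 9: 1 × 2^9 = 512
Bit 10: 1 × 2^10 = 1024
Bit 12: 1 × 2^12 = 4096
Bit 13: 1 × 2^13 = 8192
Bit 14: 1 × 2^14 = 16384
Bit 15: 1 × 2^15 = 32768
Sum = 2 + 4 + 16 + 64 + 128 + 512 + 1024 + 4096 + 8192 + 16384 + 32768
= 63190


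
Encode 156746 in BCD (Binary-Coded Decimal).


Each digit → 4-bit binary:
  1 → 0001
  5 → 0101
  6 → 0110
  7 → 0111
  4 → 0100
  6 → 0110
= 0001 0101 0110 0111 0100 0110


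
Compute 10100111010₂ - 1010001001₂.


Align and subtract column by column (LSB to MSB, borrowing when needed):
  10100111010
- 01010001001
  -----------
  col 0: (0 - 0 borrow-in) - 1 → borrow from next column: (0+2) - 1 = 1, borrow out 1
  col 1: (1 - 1 borrow-in) - 0 → 0 - 0 = 0, borrow out 0
  col 2: (0 - 0 borrow-in) - 0 → 0 - 0 = 0, borrow out 0
  col 3: (1 - 0 borrow-in) - 1 → 1 - 1 = 0, borrow out 0
  col 4: (1 - 0 borrow-in) - 0 → 1 - 0 = 1, borrow out 0
  col 5: (1 - 0 borrow-in) - 0 → 1 - 0 = 1, borrow out 0
  col 6: (0 - 0 borrow-in) - 0 → 0 - 0 = 0, borrow out 0
  col 7: (0 - 0 borrow-in) - 1 → borrow from next column: (0+2) - 1 = 1, borrow out 1
  col 8: (1 - 1 borrow-in) - 0 → 0 - 0 = 0, borrow out 0
  col 9: (0 - 0 borrow-in) - 1 → borrow from next column: (0+2) - 1 = 1, borrow out 1
  col 10: (1 - 1 borrow-in) - 0 → 0 - 0 = 0, borrow out 0
Reading bits MSB→LSB: 01010110001
Strip leading zeros: 1010110001
= 1010110001


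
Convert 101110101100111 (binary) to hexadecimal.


Group into 4-bit nibbles: 0101110101100111
  0101 = 5
  1101 = D
  0110 = 6
  0111 = 7
= 0x5D67


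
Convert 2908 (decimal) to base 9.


Divide by 9 repeatedly:
2908 ÷ 9 = 323 remainder 1
323 ÷ 9 = 35 remainder 8
35 ÷ 9 = 3 remainder 8
3 ÷ 9 = 0 remainder 3
Reading remainders bottom-up:
= 3881


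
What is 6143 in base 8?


Divide by 8 repeatedly:
6143 ÷ 8 = 767 remainder 7
767 ÷ 8 = 95 remainder 7
95 ÷ 8 = 11 remainder 7
11 ÷ 8 = 1 remainder 3
1 ÷ 8 = 0 remainder 1
Reading remainders bottom-up:
= 0o13777


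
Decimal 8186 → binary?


Divide by 2 repeatedly:
8186 ÷ 2 = 4093 remainder 0
4093 ÷ 2 = 2046 remainder 1
2046 ÷ 2 = 1023 remainder 0
1023 ÷ 2 = 511 remainder 1
511 ÷ 2 = 255 remainder 1
255 ÷ 2 = 127 remainder 1
127 ÷ 2 = 63 remainder 1
63 ÷ 2 = 31 remainder 1
31 ÷ 2 = 15 remainder 1
15 ÷ 2 = 7 remainder 1
7 ÷ 2 = 3 remainder 1
3 ÷ 2 = 1 remainder 1
1 ÷ 2 = 0 remainder 1
Reading remainders bottom-up:
= 1111111111010


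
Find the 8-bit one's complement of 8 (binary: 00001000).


Original: 00001000
Invert all bits:
  bit 0: 0 → 1
  bit 1: 0 → 1
  bit 2: 0 → 1
  bit 3: 0 → 1
  bit 4: 1 → 0
  bit 5: 0 → 1
  bit 6: 0 → 1
  bit 7: 0 → 1
= 11110111


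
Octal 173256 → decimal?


Positional values:
Position 0: 6 × 8^0 = 6
Position 1: 5 × 8^1 = 40
Position 2: 2 × 8^2 = 128
Position 3: 3 × 8^3 = 1536
Position 4: 7 × 8^4 = 28672
Position 5: 1 × 8^5 = 32768
Sum = 6 + 40 + 128 + 1536 + 28672 + 32768
= 63150


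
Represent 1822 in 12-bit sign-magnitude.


Sign bit: 0 (positive)
Magnitude: 1822 = 11100011110
= 011100011110


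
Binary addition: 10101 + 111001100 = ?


Align and add column by column (LSB to MSB, carry propagating):
  0000010101
+ 0111001100
  ----------
  col 0: 1 + 0 + 0 (carry in) = 1 → bit 1, carry out 0
  col 1: 0 + 0 + 0 (carry in) = 0 → bit 0, carry out 0
  col 2: 1 + 1 + 0 (carry in) = 2 → bit 0, carry out 1
  col 3: 0 + 1 + 1 (carry in) = 2 → bit 0, carry out 1
  col 4: 1 + 0 + 1 (carry in) = 2 → bit 0, carry out 1
  col 5: 0 + 0 + 1 (carry in) = 1 → bit 1, carry out 0
  col 6: 0 + 1 + 0 (carry in) = 1 → bit 1, carry out 0
  col 7: 0 + 1 + 0 (carry in) = 1 → bit 1, carry out 0
  col 8: 0 + 1 + 0 (carry in) = 1 → bit 1, carry out 0
  col 9: 0 + 0 + 0 (carry in) = 0 → bit 0, carry out 0
Reading bits MSB→LSB: 0111100001
Strip leading zeros: 111100001
= 111100001


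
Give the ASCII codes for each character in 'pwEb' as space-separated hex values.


String: 'pwEb'  (4 characters)
Per-character ASCII lookup:
  'p': lowercase starts at 97: 'p' = 97 + 15 = 112 → 0x70
  'w': lowercase starts at 97: 'w' = 97 + 22 = 119 → 0x77
  'E': uppercase starts at 65: 'E' = 65 + 4 = 69 → 0x45
  'b': lowercase starts at 97: 'b' = 97 + 1 = 98 → 0x62
= 0x70 0x77 0x45 0x62


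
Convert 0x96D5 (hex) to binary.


Each hex digit → 4 binary bits:
  9 = 1001
  6 = 0110
  D = 1101
  5 = 0101
Concatenate: 1001 0110 1101 0101
= 1001011011010101


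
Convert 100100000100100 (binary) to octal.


Group into 3-bit groups: 100100000100100
  100 = 4
  100 = 4
  000 = 0
  100 = 4
  100 = 4
= 0o44044


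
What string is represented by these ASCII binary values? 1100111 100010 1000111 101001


Codes (binary): 1100111 100010 1000111 101001
Per-code ASCII lookup:
  1100111 = 103  (range 97-122: lowercase, 103 - 97 = 6) → 'g'
  100010 = 34  (special character) → '"'
  1000111 = 71  (range 65-90: uppercase, 71 - 65 = 6) → 'G'
  101001 = 41  (special character) → ')'
= 'g"G)'


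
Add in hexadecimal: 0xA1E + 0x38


Align and add column by column (LSB to MSB, each column mod 16 with carry):
  0A1E
+ 0038
  ----
  col 0: E(14) + 8(8) + 0 (carry in) = 22 → 6(6), carry out 1
  col 1: 1(1) + 3(3) + 1 (carry in) = 5 → 5(5), carry out 0
  col 2: A(10) + 0(0) + 0 (carry in) = 10 → A(10), carry out 0
  col 3: 0(0) + 0(0) + 0 (carry in) = 0 → 0(0), carry out 0
Reading digits MSB→LSB: 0A56
Strip leading zeros: A56
= 0xA56


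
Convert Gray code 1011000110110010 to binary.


Gray code: 1011000110110010
MSB stays the same: 1
Each subsequent bit = prev_binary XOR current_gray:
  B[1] = 1 XOR 0 = 1
  B[2] = 1 XOR 1 = 0
  B[3] = 0 XOR 1 = 1
  B[4] = 1 XOR 0 = 1
  B[5] = 1 XOR 0 = 1
  B[6] = 1 XOR 0 = 1
  B[7] = 1 XOR 1 = 0
  B[8] = 0 XOR 1 = 1
  B[9] = 1 XOR 0 = 1
  B[10] = 1 XOR 1 = 0
  B[11] = 0 XOR 1 = 1
  B[12] = 1 XOR 0 = 1
  B[13] = 1 XOR 0 = 1
  B[14] = 1 XOR 1 = 0
  B[15] = 0 XOR 0 = 0
= 1101111011011100 (57052 decimal)


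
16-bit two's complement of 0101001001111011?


Original: 0101001001111011
Step 1 - Invert all bits: 1010110110000100
Step 2 - Add 1: 1010110110000100 + 1
= 1010110110000101 (represents -21115)


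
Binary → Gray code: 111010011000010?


Binary: 111010011000010
Gray code: G = B XOR (B >> 1)
B >> 1 = 011101001100001
111010011000010 XOR 011101001100001:
  1 XOR 0 = 1
  1 XOR 1 = 0
  1 XOR 1 = 0
  0 XOR 1 = 1
  1 XOR 0 = 1
  0 XOR 1 = 1
  0 XOR 0 = 0
  1 XOR 0 = 1
  1 XOR 1 = 0
  0 XOR 1 = 1
  0 XOR 0 = 0
  0 XOR 0 = 0
  0 XOR 0 = 0
  1 XOR 0 = 1
  0 XOR 1 = 1
= 100111010100011


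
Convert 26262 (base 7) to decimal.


Positional values (base 7):
  2 × 7^0 = 2 × 1 = 2
  6 × 7^1 = 6 × 7 = 42
  2 × 7^2 = 2 × 49 = 98
  6 × 7^3 = 6 × 343 = 2058
  2 × 7^4 = 2 × 2401 = 4802
Sum = 2 + 42 + 98 + 2058 + 4802
= 7002


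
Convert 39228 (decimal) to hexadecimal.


Divide by 16 repeatedly:
39228 ÷ 16 = 2451 remainder 12 (C)
2451 ÷ 16 = 153 remainder 3 (3)
153 ÷ 16 = 9 remainder 9 (9)
9 ÷ 16 = 0 remainder 9 (9)
Reading remainders bottom-up:
= 0x993C


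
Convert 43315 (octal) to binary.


Each octal digit → 3 binary bits:
  4 = 100
  3 = 011
  3 = 011
  1 = 001
  5 = 101
Concatenate: 100 011 011 001 101
= 100011011001101


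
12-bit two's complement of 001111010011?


Original: 001111010011
Step 1 - Invert all bits: 110000101100
Step 2 - Add 1: 110000101100 + 1
= 110000101101 (represents -979)


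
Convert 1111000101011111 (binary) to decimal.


Positional values:
Bit 0: 1 × 2^0 = 1
Bit 1: 1 × 2^1 = 2
Bit 2: 1 × 2^2 = 4
Bit 3: 1 × 2^3 = 8
Bit 4: 1 × 2^4 = 16
Bit 6: 1 × 2^6 = 64
Bit 8: 1 × 2^8 = 256
Bit 12: 1 × 2^12 = 4096
Bit 13: 1 × 2^13 = 8192
Bit 14: 1 × 2^14 = 16384
Bit 15: 1 × 2^15 = 32768
Sum = 1 + 2 + 4 + 8 + 16 + 64 + 256 + 4096 + 8192 + 16384 + 32768
= 61791


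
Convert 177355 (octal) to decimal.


Positional values:
Position 0: 5 × 8^0 = 5
Position 1: 5 × 8^1 = 40
Position 2: 3 × 8^2 = 192
Position 3: 7 × 8^3 = 3584
Position 4: 7 × 8^4 = 28672
Position 5: 1 × 8^5 = 32768
Sum = 5 + 40 + 192 + 3584 + 28672 + 32768
= 65261


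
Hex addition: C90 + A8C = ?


Align and add column by column (LSB to MSB, each column mod 16 with carry):
  0C90
+ 0A8C
  ----
  col 0: 0(0) + C(12) + 0 (carry in) = 12 → C(12), carry out 0
  col 1: 9(9) + 8(8) + 0 (carry in) = 17 → 1(1), carry out 1
  col 2: C(12) + A(10) + 1 (carry in) = 23 → 7(7), carry out 1
  col 3: 0(0) + 0(0) + 1 (carry in) = 1 → 1(1), carry out 0
Reading digits MSB→LSB: 171C
Strip leading zeros: 171C
= 0x171C


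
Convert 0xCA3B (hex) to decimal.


Positional values:
Position 0: B × 16^0 = 11 × 1 = 11
Position 1: 3 × 16^1 = 3 × 16 = 48
Position 2: A × 16^2 = 10 × 256 = 2560
Position 3: C × 16^3 = 12 × 4096 = 49152
Sum = 11 + 48 + 2560 + 49152
= 51771


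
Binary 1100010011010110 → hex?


Group into 4-bit nibbles: 1100010011010110
  1100 = C
  0100 = 4
  1101 = D
  0110 = 6
= 0xC4D6


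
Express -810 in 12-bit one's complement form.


Original: 001100101010
Invert all bits:
  bit 0: 0 → 1
  bit 1: 0 → 1
  bit 2: 1 → 0
  bit 3: 1 → 0
  bit 4: 0 → 1
  bit 5: 0 → 1
  bit 6: 1 → 0
  bit 7: 0 → 1
  bit 8: 1 → 0
  bit 9: 0 → 1
  bit 10: 1 → 0
  bit 11: 0 → 1
= 110011010101


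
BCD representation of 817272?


Each digit → 4-bit binary:
  8 → 1000
  1 → 0001
  7 → 0111
  2 → 0010
  7 → 0111
  2 → 0010
= 1000 0001 0111 0010 0111 0010


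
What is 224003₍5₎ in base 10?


Positional values (base 5):
  3 × 5^0 = 3 × 1 = 3
  0 × 5^1 = 0 × 5 = 0
  0 × 5^2 = 0 × 25 = 0
  4 × 5^3 = 4 × 125 = 500
  2 × 5^4 = 2 × 625 = 1250
  2 × 5^5 = 2 × 3125 = 6250
Sum = 3 + 0 + 0 + 500 + 1250 + 6250
= 8003


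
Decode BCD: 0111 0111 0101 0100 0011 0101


Each 4-bit group → digit:
  0111 → 7
  0111 → 7
  0101 → 5
  0100 → 4
  0011 → 3
  0101 → 5
= 775435


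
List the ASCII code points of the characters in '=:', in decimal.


String: '=:'  (2 characters)
Per-character ASCII lookup:
  '=': special character: '=' = 61
  ':': special character: ':' = 58
= 61 58


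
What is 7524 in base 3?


Divide by 3 repeatedly:
7524 ÷ 3 = 2508 remainder 0
2508 ÷ 3 = 836 remainder 0
836 ÷ 3 = 278 remainder 2
278 ÷ 3 = 92 remainder 2
92 ÷ 3 = 30 remainder 2
30 ÷ 3 = 10 remainder 0
10 ÷ 3 = 3 remainder 1
3 ÷ 3 = 1 remainder 0
1 ÷ 3 = 0 remainder 1
Reading remainders bottom-up:
= 101022200


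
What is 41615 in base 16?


Divide by 16 repeatedly:
41615 ÷ 16 = 2600 remainder 15 (F)
2600 ÷ 16 = 162 remainder 8 (8)
162 ÷ 16 = 10 remainder 2 (2)
10 ÷ 16 = 0 remainder 10 (A)
Reading remainders bottom-up:
= 0xA28F


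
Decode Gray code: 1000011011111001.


Gray code: 1000011011111001
MSB stays the same: 1
Each subsequent bit = prev_binary XOR current_gray:
  B[1] = 1 XOR 0 = 1
  B[2] = 1 XOR 0 = 1
  B[3] = 1 XOR 0 = 1
  B[4] = 1 XOR 0 = 1
  B[5] = 1 XOR 1 = 0
  B[6] = 0 XOR 1 = 1
  B[7] = 1 XOR 0 = 1
  B[8] = 1 XOR 1 = 0
  B[9] = 0 XOR 1 = 1
  B[10] = 1 XOR 1 = 0
  B[11] = 0 XOR 1 = 1
  B[12] = 1 XOR 1 = 0
  B[13] = 0 XOR 0 = 0
  B[14] = 0 XOR 0 = 0
  B[15] = 0 XOR 1 = 1
= 1111101101010001 (64337 decimal)


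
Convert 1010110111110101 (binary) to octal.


Group into 3-bit groups: 001010110111110101
  001 = 1
  010 = 2
  110 = 6
  111 = 7
  110 = 6
  101 = 5
= 0o126765


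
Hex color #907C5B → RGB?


Hex: #907C5B
R = 90₁₆ = 144
G = 7C₁₆ = 124
B = 5B₁₆ = 91
= RGB(144, 124, 91)


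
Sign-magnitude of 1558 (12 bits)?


Sign bit: 0 (positive)
Magnitude: 1558 = 11000010110
= 011000010110


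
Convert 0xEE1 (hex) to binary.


Each hex digit → 4 binary bits:
  E = 1110
  E = 1110
  1 = 0001
Concatenate: 1110 1110 0001
= 111011100001


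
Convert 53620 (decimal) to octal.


Divide by 8 repeatedly:
53620 ÷ 8 = 6702 remainder 4
6702 ÷ 8 = 837 remainder 6
837 ÷ 8 = 104 remainder 5
104 ÷ 8 = 13 remainder 0
13 ÷ 8 = 1 remainder 5
1 ÷ 8 = 0 remainder 1
Reading remainders bottom-up:
= 0o150564


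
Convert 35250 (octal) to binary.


Each octal digit → 3 binary bits:
  3 = 011
  5 = 101
  2 = 010
  5 = 101
  0 = 000
Concatenate: 011 101 010 101 000
= 011101010101000


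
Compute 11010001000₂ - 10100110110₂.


Align and subtract column by column (LSB to MSB, borrowing when needed):
  11010001000
- 10100110110
  -----------
  col 0: (0 - 0 borrow-in) - 0 → 0 - 0 = 0, borrow out 0
  col 1: (0 - 0 borrow-in) - 1 → borrow from next column: (0+2) - 1 = 1, borrow out 1
  col 2: (0 - 1 borrow-in) - 1 → borrow from next column: (-1+2) - 1 = 0, borrow out 1
  col 3: (1 - 1 borrow-in) - 0 → 0 - 0 = 0, borrow out 0
  col 4: (0 - 0 borrow-in) - 1 → borrow from next column: (0+2) - 1 = 1, borrow out 1
  col 5: (0 - 1 borrow-in) - 1 → borrow from next column: (-1+2) - 1 = 0, borrow out 1
  col 6: (0 - 1 borrow-in) - 0 → borrow from next column: (-1+2) - 0 = 1, borrow out 1
  col 7: (1 - 1 borrow-in) - 0 → 0 - 0 = 0, borrow out 0
  col 8: (0 - 0 borrow-in) - 1 → borrow from next column: (0+2) - 1 = 1, borrow out 1
  col 9: (1 - 1 borrow-in) - 0 → 0 - 0 = 0, borrow out 0
  col 10: (1 - 0 borrow-in) - 1 → 1 - 1 = 0, borrow out 0
Reading bits MSB→LSB: 00101010010
Strip leading zeros: 101010010
= 101010010


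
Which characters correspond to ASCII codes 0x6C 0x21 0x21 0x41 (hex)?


Codes (hex): 0x6C 0x21 0x21 0x41
Per-code ASCII lookup:
  0x6C = 108  (range 97-122: lowercase, 108 - 97 = 11) → 'l'
  0x21 = 33  (special character) → '!'
  0x21 = 33  (special character) → '!'
  0x41 = 65  (range 65-90: uppercase, 65 - 65 = 0) → 'A'
= 'l!!A'


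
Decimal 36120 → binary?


Divide by 2 repeatedly:
36120 ÷ 2 = 18060 remainder 0
18060 ÷ 2 = 9030 remainder 0
9030 ÷ 2 = 4515 remainder 0
4515 ÷ 2 = 2257 remainder 1
2257 ÷ 2 = 1128 remainder 1
1128 ÷ 2 = 564 remainder 0
564 ÷ 2 = 282 remainder 0
282 ÷ 2 = 141 remainder 0
141 ÷ 2 = 70 remainder 1
70 ÷ 2 = 35 remainder 0
35 ÷ 2 = 17 remainder 1
17 ÷ 2 = 8 remainder 1
8 ÷ 2 = 4 remainder 0
4 ÷ 2 = 2 remainder 0
2 ÷ 2 = 1 remainder 0
1 ÷ 2 = 0 remainder 1
Reading remainders bottom-up:
= 1000110100011000


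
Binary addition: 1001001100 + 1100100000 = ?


Align and add column by column (LSB to MSB, carry propagating):
  01001001100
+ 01100100000
  -----------
  col 0: 0 + 0 + 0 (carry in) = 0 → bit 0, carry out 0
  col 1: 0 + 0 + 0 (carry in) = 0 → bit 0, carry out 0
  col 2: 1 + 0 + 0 (carry in) = 1 → bit 1, carry out 0
  col 3: 1 + 0 + 0 (carry in) = 1 → bit 1, carry out 0
  col 4: 0 + 0 + 0 (carry in) = 0 → bit 0, carry out 0
  col 5: 0 + 1 + 0 (carry in) = 1 → bit 1, carry out 0
  col 6: 1 + 0 + 0 (carry in) = 1 → bit 1, carry out 0
  col 7: 0 + 0 + 0 (carry in) = 0 → bit 0, carry out 0
  col 8: 0 + 1 + 0 (carry in) = 1 → bit 1, carry out 0
  col 9: 1 + 1 + 0 (carry in) = 2 → bit 0, carry out 1
  col 10: 0 + 0 + 1 (carry in) = 1 → bit 1, carry out 0
Reading bits MSB→LSB: 10101101100
Strip leading zeros: 10101101100
= 10101101100


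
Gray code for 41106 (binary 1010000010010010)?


Binary: 1010000010010010
Gray code: G = B XOR (B >> 1)
B >> 1 = 0101000001001001
1010000010010010 XOR 0101000001001001:
  1 XOR 0 = 1
  0 XOR 1 = 1
  1 XOR 0 = 1
  0 XOR 1 = 1
  0 XOR 0 = 0
  0 XOR 0 = 0
  0 XOR 0 = 0
  0 XOR 0 = 0
  1 XOR 0 = 1
  0 XOR 1 = 1
  0 XOR 0 = 0
  1 XOR 0 = 1
  0 XOR 1 = 1
  0 XOR 0 = 0
  1 XOR 0 = 1
  0 XOR 1 = 1
= 1111000011011011


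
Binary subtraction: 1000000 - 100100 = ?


Align and subtract column by column (LSB to MSB, borrowing when needed):
  1000000
- 0100100
  -------
  col 0: (0 - 0 borrow-in) - 0 → 0 - 0 = 0, borrow out 0
  col 1: (0 - 0 borrow-in) - 0 → 0 - 0 = 0, borrow out 0
  col 2: (0 - 0 borrow-in) - 1 → borrow from next column: (0+2) - 1 = 1, borrow out 1
  col 3: (0 - 1 borrow-in) - 0 → borrow from next column: (-1+2) - 0 = 1, borrow out 1
  col 4: (0 - 1 borrow-in) - 0 → borrow from next column: (-1+2) - 0 = 1, borrow out 1
  col 5: (0 - 1 borrow-in) - 1 → borrow from next column: (-1+2) - 1 = 0, borrow out 1
  col 6: (1 - 1 borrow-in) - 0 → 0 - 0 = 0, borrow out 0
Reading bits MSB→LSB: 0011100
Strip leading zeros: 11100
= 11100


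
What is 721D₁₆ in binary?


Each hex digit → 4 binary bits:
  7 = 0111
  2 = 0010
  1 = 0001
  D = 1101
Concatenate: 0111 0010 0001 1101
= 0111001000011101


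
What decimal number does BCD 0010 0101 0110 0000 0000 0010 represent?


Each 4-bit group → digit:
  0010 → 2
  0101 → 5
  0110 → 6
  0000 → 0
  0000 → 0
  0010 → 2
= 256002


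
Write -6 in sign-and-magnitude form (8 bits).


Sign bit: 1 (negative)
Magnitude: 6 = 0000110
= 10000110


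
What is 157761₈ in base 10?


Positional values:
Position 0: 1 × 8^0 = 1
Position 1: 6 × 8^1 = 48
Position 2: 7 × 8^2 = 448
Position 3: 7 × 8^3 = 3584
Position 4: 5 × 8^4 = 20480
Position 5: 1 × 8^5 = 32768
Sum = 1 + 48 + 448 + 3584 + 20480 + 32768
= 57329


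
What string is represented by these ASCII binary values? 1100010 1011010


Codes (binary): 1100010 1011010
Per-code ASCII lookup:
  1100010 = 98  (range 97-122: lowercase, 98 - 97 = 1) → 'b'
  1011010 = 90  (range 65-90: uppercase, 90 - 65 = 25) → 'Z'
= 'bZ'


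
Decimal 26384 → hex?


Divide by 16 repeatedly:
26384 ÷ 16 = 1649 remainder 0 (0)
1649 ÷ 16 = 103 remainder 1 (1)
103 ÷ 16 = 6 remainder 7 (7)
6 ÷ 16 = 0 remainder 6 (6)
Reading remainders bottom-up:
= 0x6710


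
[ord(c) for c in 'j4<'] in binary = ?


String: 'j4<'  (3 characters)
Per-character ASCII lookup:
  'j': lowercase starts at 97: 'j' = 97 + 9 = 106 → 1101010
  '4': digits start at 48: '4' = 48 + 4 = 52 → 110100
  '<': special character: '<' = 60 → 111100
= 1101010 110100 111100


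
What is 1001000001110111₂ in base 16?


Group into 4-bit nibbles: 1001000001110111
  1001 = 9
  0000 = 0
  0111 = 7
  0111 = 7
= 0x9077


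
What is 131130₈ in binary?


Each octal digit → 3 binary bits:
  1 = 001
  3 = 011
  1 = 001
  1 = 001
  3 = 011
  0 = 000
Concatenate: 001 011 001 001 011 000
= 001011001001011000


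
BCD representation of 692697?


Each digit → 4-bit binary:
  6 → 0110
  9 → 1001
  2 → 0010
  6 → 0110
  9 → 1001
  7 → 0111
= 0110 1001 0010 0110 1001 0111


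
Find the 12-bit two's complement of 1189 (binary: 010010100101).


Original: 010010100101
Step 1 - Invert all bits: 101101011010
Step 2 - Add 1: 101101011010 + 1
= 101101011011 (represents -1189)


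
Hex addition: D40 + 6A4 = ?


Align and add column by column (LSB to MSB, each column mod 16 with carry):
  0D40
+ 06A4
  ----
  col 0: 0(0) + 4(4) + 0 (carry in) = 4 → 4(4), carry out 0
  col 1: 4(4) + A(10) + 0 (carry in) = 14 → E(14), carry out 0
  col 2: D(13) + 6(6) + 0 (carry in) = 19 → 3(3), carry out 1
  col 3: 0(0) + 0(0) + 1 (carry in) = 1 → 1(1), carry out 0
Reading digits MSB→LSB: 13E4
Strip leading zeros: 13E4
= 0x13E4


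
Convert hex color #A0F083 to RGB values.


Hex: #A0F083
R = A0₁₆ = 160
G = F0₁₆ = 240
B = 83₁₆ = 131
= RGB(160, 240, 131)


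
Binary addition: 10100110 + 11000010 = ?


Align and add column by column (LSB to MSB, carry propagating):
  010100110
+ 011000010
  ---------
  col 0: 0 + 0 + 0 (carry in) = 0 → bit 0, carry out 0
  col 1: 1 + 1 + 0 (carry in) = 2 → bit 0, carry out 1
  col 2: 1 + 0 + 1 (carry in) = 2 → bit 0, carry out 1
  col 3: 0 + 0 + 1 (carry in) = 1 → bit 1, carry out 0
  col 4: 0 + 0 + 0 (carry in) = 0 → bit 0, carry out 0
  col 5: 1 + 0 + 0 (carry in) = 1 → bit 1, carry out 0
  col 6: 0 + 1 + 0 (carry in) = 1 → bit 1, carry out 0
  col 7: 1 + 1 + 0 (carry in) = 2 → bit 0, carry out 1
  col 8: 0 + 0 + 1 (carry in) = 1 → bit 1, carry out 0
Reading bits MSB→LSB: 101101000
Strip leading zeros: 101101000
= 101101000


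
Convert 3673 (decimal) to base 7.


Divide by 7 repeatedly:
3673 ÷ 7 = 524 remainder 5
524 ÷ 7 = 74 remainder 6
74 ÷ 7 = 10 remainder 4
10 ÷ 7 = 1 remainder 3
1 ÷ 7 = 0 remainder 1
Reading remainders bottom-up:
= 13465


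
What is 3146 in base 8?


Divide by 8 repeatedly:
3146 ÷ 8 = 393 remainder 2
393 ÷ 8 = 49 remainder 1
49 ÷ 8 = 6 remainder 1
6 ÷ 8 = 0 remainder 6
Reading remainders bottom-up:
= 0o6112


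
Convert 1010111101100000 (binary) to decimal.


Positional values:
Bit 5: 1 × 2^5 = 32
Bit 6: 1 × 2^6 = 64
Bit 8: 1 × 2^8 = 256
Bit 9: 1 × 2^9 = 512
Bit 10: 1 × 2^10 = 1024
Bit 11: 1 × 2^11 = 2048
Bit 13: 1 × 2^13 = 8192
Bit 15: 1 × 2^15 = 32768
Sum = 32 + 64 + 256 + 512 + 1024 + 2048 + 8192 + 32768
= 44896


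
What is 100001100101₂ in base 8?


Group into 3-bit groups: 100001100101
  100 = 4
  001 = 1
  100 = 4
  101 = 5
= 0o4145


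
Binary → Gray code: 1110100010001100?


Binary: 1110100010001100
Gray code: G = B XOR (B >> 1)
B >> 1 = 0111010001000110
1110100010001100 XOR 0111010001000110:
  1 XOR 0 = 1
  1 XOR 1 = 0
  1 XOR 1 = 0
  0 XOR 1 = 1
  1 XOR 0 = 1
  0 XOR 1 = 1
  0 XOR 0 = 0
  0 XOR 0 = 0
  1 XOR 0 = 1
  0 XOR 1 = 1
  0 XOR 0 = 0
  0 XOR 0 = 0
  1 XOR 0 = 1
  1 XOR 1 = 0
  0 XOR 1 = 1
  0 XOR 0 = 0
= 1001110011001010


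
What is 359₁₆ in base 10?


Positional values:
Position 0: 9 × 16^0 = 9 × 1 = 9
Position 1: 5 × 16^1 = 5 × 16 = 80
Position 2: 3 × 16^2 = 3 × 256 = 768
Sum = 9 + 80 + 768
= 857


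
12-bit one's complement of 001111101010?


Original: 001111101010
Invert all bits:
  bit 0: 0 → 1
  bit 1: 0 → 1
  bit 2: 1 → 0
  bit 3: 1 → 0
  bit 4: 1 → 0
  bit 5: 1 → 0
  bit 6: 1 → 0
  bit 7: 0 → 1
  bit 8: 1 → 0
  bit 9: 0 → 1
  bit 10: 1 → 0
  bit 11: 0 → 1
= 110000010101


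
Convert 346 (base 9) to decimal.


Positional values (base 9):
  6 × 9^0 = 6 × 1 = 6
  4 × 9^1 = 4 × 9 = 36
  3 × 9^2 = 3 × 81 = 243
Sum = 6 + 36 + 243
= 285


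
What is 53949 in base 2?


Divide by 2 repeatedly:
53949 ÷ 2 = 26974 remainder 1
26974 ÷ 2 = 13487 remainder 0
13487 ÷ 2 = 6743 remainder 1
6743 ÷ 2 = 3371 remainder 1
3371 ÷ 2 = 1685 remainder 1
1685 ÷ 2 = 842 remainder 1
842 ÷ 2 = 421 remainder 0
421 ÷ 2 = 210 remainder 1
210 ÷ 2 = 105 remainder 0
105 ÷ 2 = 52 remainder 1
52 ÷ 2 = 26 remainder 0
26 ÷ 2 = 13 remainder 0
13 ÷ 2 = 6 remainder 1
6 ÷ 2 = 3 remainder 0
3 ÷ 2 = 1 remainder 1
1 ÷ 2 = 0 remainder 1
Reading remainders bottom-up:
= 1101001010111101


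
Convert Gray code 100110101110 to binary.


Gray code: 100110101110
MSB stays the same: 1
Each subsequent bit = prev_binary XOR current_gray:
  B[1] = 1 XOR 0 = 1
  B[2] = 1 XOR 0 = 1
  B[3] = 1 XOR 1 = 0
  B[4] = 0 XOR 1 = 1
  B[5] = 1 XOR 0 = 1
  B[6] = 1 XOR 1 = 0
  B[7] = 0 XOR 0 = 0
  B[8] = 0 XOR 1 = 1
  B[9] = 1 XOR 1 = 0
  B[10] = 0 XOR 1 = 1
  B[11] = 1 XOR 0 = 1
= 111011001011 (3787 decimal)


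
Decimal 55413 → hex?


Divide by 16 repeatedly:
55413 ÷ 16 = 3463 remainder 5 (5)
3463 ÷ 16 = 216 remainder 7 (7)
216 ÷ 16 = 13 remainder 8 (8)
13 ÷ 16 = 0 remainder 13 (D)
Reading remainders bottom-up:
= 0xD875


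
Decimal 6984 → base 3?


Divide by 3 repeatedly:
6984 ÷ 3 = 2328 remainder 0
2328 ÷ 3 = 776 remainder 0
776 ÷ 3 = 258 remainder 2
258 ÷ 3 = 86 remainder 0
86 ÷ 3 = 28 remainder 2
28 ÷ 3 = 9 remainder 1
9 ÷ 3 = 3 remainder 0
3 ÷ 3 = 1 remainder 0
1 ÷ 3 = 0 remainder 1
Reading remainders bottom-up:
= 100120200


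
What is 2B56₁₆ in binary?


Each hex digit → 4 binary bits:
  2 = 0010
  B = 1011
  5 = 0101
  6 = 0110
Concatenate: 0010 1011 0101 0110
= 0010101101010110


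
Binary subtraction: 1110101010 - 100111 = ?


Align and subtract column by column (LSB to MSB, borrowing when needed):
  1110101010
- 0000100111
  ----------
  col 0: (0 - 0 borrow-in) - 1 → borrow from next column: (0+2) - 1 = 1, borrow out 1
  col 1: (1 - 1 borrow-in) - 1 → borrow from next column: (0+2) - 1 = 1, borrow out 1
  col 2: (0 - 1 borrow-in) - 1 → borrow from next column: (-1+2) - 1 = 0, borrow out 1
  col 3: (1 - 1 borrow-in) - 0 → 0 - 0 = 0, borrow out 0
  col 4: (0 - 0 borrow-in) - 0 → 0 - 0 = 0, borrow out 0
  col 5: (1 - 0 borrow-in) - 1 → 1 - 1 = 0, borrow out 0
  col 6: (0 - 0 borrow-in) - 0 → 0 - 0 = 0, borrow out 0
  col 7: (1 - 0 borrow-in) - 0 → 1 - 0 = 1, borrow out 0
  col 8: (1 - 0 borrow-in) - 0 → 1 - 0 = 1, borrow out 0
  col 9: (1 - 0 borrow-in) - 0 → 1 - 0 = 1, borrow out 0
Reading bits MSB→LSB: 1110000011
Strip leading zeros: 1110000011
= 1110000011


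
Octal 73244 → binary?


Each octal digit → 3 binary bits:
  7 = 111
  3 = 011
  2 = 010
  4 = 100
  4 = 100
Concatenate: 111 011 010 100 100
= 111011010100100


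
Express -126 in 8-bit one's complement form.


Original: 01111110
Invert all bits:
  bit 0: 0 → 1
  bit 1: 1 → 0
  bit 2: 1 → 0
  bit 3: 1 → 0
  bit 4: 1 → 0
  bit 5: 1 → 0
  bit 6: 1 → 0
  bit 7: 0 → 1
= 10000001


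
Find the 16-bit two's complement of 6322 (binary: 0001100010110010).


Original: 0001100010110010
Step 1 - Invert all bits: 1110011101001101
Step 2 - Add 1: 1110011101001101 + 1
= 1110011101001110 (represents -6322)


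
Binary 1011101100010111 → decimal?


Positional values:
Bit 0: 1 × 2^0 = 1
Bit 1: 1 × 2^1 = 2
Bit 2: 1 × 2^2 = 4
Bit 4: 1 × 2^4 = 16
Bit 8: 1 × 2^8 = 256
Bit 9: 1 × 2^9 = 512
Bit 11: 1 × 2^11 = 2048
Bit 12: 1 × 2^12 = 4096
Bit 13: 1 × 2^13 = 8192
Bit 15: 1 × 2^15 = 32768
Sum = 1 + 2 + 4 + 16 + 256 + 512 + 2048 + 4096 + 8192 + 32768
= 47895


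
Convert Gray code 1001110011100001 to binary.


Gray code: 1001110011100001
MSB stays the same: 1
Each subsequent bit = prev_binary XOR current_gray:
  B[1] = 1 XOR 0 = 1
  B[2] = 1 XOR 0 = 1
  B[3] = 1 XOR 1 = 0
  B[4] = 0 XOR 1 = 1
  B[5] = 1 XOR 1 = 0
  B[6] = 0 XOR 0 = 0
  B[7] = 0 XOR 0 = 0
  B[8] = 0 XOR 1 = 1
  B[9] = 1 XOR 1 = 0
  B[10] = 0 XOR 1 = 1
  B[11] = 1 XOR 0 = 1
  B[12] = 1 XOR 0 = 1
  B[13] = 1 XOR 0 = 1
  B[14] = 1 XOR 0 = 1
  B[15] = 1 XOR 1 = 0
= 1110100010111110 (59582 decimal)


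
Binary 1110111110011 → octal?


Group into 3-bit groups: 001110111110011
  001 = 1
  110 = 6
  111 = 7
  110 = 6
  011 = 3
= 0o16763


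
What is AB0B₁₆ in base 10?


Positional values:
Position 0: B × 16^0 = 11 × 1 = 11
Position 1: 0 × 16^1 = 0 × 16 = 0
Position 2: B × 16^2 = 11 × 256 = 2816
Position 3: A × 16^3 = 10 × 4096 = 40960
Sum = 11 + 0 + 2816 + 40960
= 43787


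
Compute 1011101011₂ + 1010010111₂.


Align and add column by column (LSB to MSB, carry propagating):
  01011101011
+ 01010010111
  -----------
  col 0: 1 + 1 + 0 (carry in) = 2 → bit 0, carry out 1
  col 1: 1 + 1 + 1 (carry in) = 3 → bit 1, carry out 1
  col 2: 0 + 1 + 1 (carry in) = 2 → bit 0, carry out 1
  col 3: 1 + 0 + 1 (carry in) = 2 → bit 0, carry out 1
  col 4: 0 + 1 + 1 (carry in) = 2 → bit 0, carry out 1
  col 5: 1 + 0 + 1 (carry in) = 2 → bit 0, carry out 1
  col 6: 1 + 0 + 1 (carry in) = 2 → bit 0, carry out 1
  col 7: 1 + 1 + 1 (carry in) = 3 → bit 1, carry out 1
  col 8: 0 + 0 + 1 (carry in) = 1 → bit 1, carry out 0
  col 9: 1 + 1 + 0 (carry in) = 2 → bit 0, carry out 1
  col 10: 0 + 0 + 1 (carry in) = 1 → bit 1, carry out 0
Reading bits MSB→LSB: 10110000010
Strip leading zeros: 10110000010
= 10110000010


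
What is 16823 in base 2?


Divide by 2 repeatedly:
16823 ÷ 2 = 8411 remainder 1
8411 ÷ 2 = 4205 remainder 1
4205 ÷ 2 = 2102 remainder 1
2102 ÷ 2 = 1051 remainder 0
1051 ÷ 2 = 525 remainder 1
525 ÷ 2 = 262 remainder 1
262 ÷ 2 = 131 remainder 0
131 ÷ 2 = 65 remainder 1
65 ÷ 2 = 32 remainder 1
32 ÷ 2 = 16 remainder 0
16 ÷ 2 = 8 remainder 0
8 ÷ 2 = 4 remainder 0
4 ÷ 2 = 2 remainder 0
2 ÷ 2 = 1 remainder 0
1 ÷ 2 = 0 remainder 1
Reading remainders bottom-up:
= 100000110110111


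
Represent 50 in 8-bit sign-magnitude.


Sign bit: 0 (positive)
Magnitude: 50 = 0110010
= 00110010


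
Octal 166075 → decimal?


Positional values:
Position 0: 5 × 8^0 = 5
Position 1: 7 × 8^1 = 56
Position 2: 0 × 8^2 = 0
Position 3: 6 × 8^3 = 3072
Position 4: 6 × 8^4 = 24576
Position 5: 1 × 8^5 = 32768
Sum = 5 + 56 + 0 + 3072 + 24576 + 32768
= 60477


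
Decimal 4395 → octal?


Divide by 8 repeatedly:
4395 ÷ 8 = 549 remainder 3
549 ÷ 8 = 68 remainder 5
68 ÷ 8 = 8 remainder 4
8 ÷ 8 = 1 remainder 0
1 ÷ 8 = 0 remainder 1
Reading remainders bottom-up:
= 0o10453


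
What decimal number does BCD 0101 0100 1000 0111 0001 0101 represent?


Each 4-bit group → digit:
  0101 → 5
  0100 → 4
  1000 → 8
  0111 → 7
  0001 → 1
  0101 → 5
= 548715


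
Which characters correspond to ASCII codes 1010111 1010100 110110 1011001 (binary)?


Codes (binary): 1010111 1010100 110110 1011001
Per-code ASCII lookup:
  1010111 = 87  (range 65-90: uppercase, 87 - 65 = 22) → 'W'
  1010100 = 84  (range 65-90: uppercase, 84 - 65 = 19) → 'T'
  110110 = 54  (range 48-57: digits, 54 - 48 = 6) → '6'
  1011001 = 89  (range 65-90: uppercase, 89 - 65 = 24) → 'Y'
= 'WT6Y'


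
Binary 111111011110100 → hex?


Group into 4-bit nibbles: 0111111011110100
  0111 = 7
  1110 = E
  1111 = F
  0100 = 4
= 0x7EF4


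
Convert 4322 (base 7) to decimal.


Positional values (base 7):
  2 × 7^0 = 2 × 1 = 2
  2 × 7^1 = 2 × 7 = 14
  3 × 7^2 = 3 × 49 = 147
  4 × 7^3 = 4 × 343 = 1372
Sum = 2 + 14 + 147 + 1372
= 1535


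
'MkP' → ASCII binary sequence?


String: 'MkP'  (3 characters)
Per-character ASCII lookup:
  'M': uppercase starts at 65: 'M' = 65 + 12 = 77 → 1001101
  'k': lowercase starts at 97: 'k' = 97 + 10 = 107 → 1101011
  'P': uppercase starts at 65: 'P' = 65 + 15 = 80 → 1010000
= 1001101 1101011 1010000


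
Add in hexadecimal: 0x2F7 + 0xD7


Align and add column by column (LSB to MSB, each column mod 16 with carry):
  02F7
+ 00D7
  ----
  col 0: 7(7) + 7(7) + 0 (carry in) = 14 → E(14), carry out 0
  col 1: F(15) + D(13) + 0 (carry in) = 28 → C(12), carry out 1
  col 2: 2(2) + 0(0) + 1 (carry in) = 3 → 3(3), carry out 0
  col 3: 0(0) + 0(0) + 0 (carry in) = 0 → 0(0), carry out 0
Reading digits MSB→LSB: 03CE
Strip leading zeros: 3CE
= 0x3CE


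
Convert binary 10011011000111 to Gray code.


Binary: 10011011000111
Gray code: G = B XOR (B >> 1)
B >> 1 = 01001101100011
10011011000111 XOR 01001101100011:
  1 XOR 0 = 1
  0 XOR 1 = 1
  0 XOR 0 = 0
  1 XOR 0 = 1
  1 XOR 1 = 0
  0 XOR 1 = 1
  1 XOR 0 = 1
  1 XOR 1 = 0
  0 XOR 1 = 1
  0 XOR 0 = 0
  0 XOR 0 = 0
  1 XOR 0 = 1
  1 XOR 1 = 0
  1 XOR 1 = 0
= 11010110100100


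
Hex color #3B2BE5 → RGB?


Hex: #3B2BE5
R = 3B₁₆ = 59
G = 2B₁₆ = 43
B = E5₁₆ = 229
= RGB(59, 43, 229)


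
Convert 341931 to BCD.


Each digit → 4-bit binary:
  3 → 0011
  4 → 0100
  1 → 0001
  9 → 1001
  3 → 0011
  1 → 0001
= 0011 0100 0001 1001 0011 0001


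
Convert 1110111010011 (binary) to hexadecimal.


Group into 4-bit nibbles: 0001110111010011
  0001 = 1
  1101 = D
  1101 = D
  0011 = 3
= 0x1DD3


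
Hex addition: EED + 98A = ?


Align and add column by column (LSB to MSB, each column mod 16 with carry):
  0EED
+ 098A
  ----
  col 0: D(13) + A(10) + 0 (carry in) = 23 → 7(7), carry out 1
  col 1: E(14) + 8(8) + 1 (carry in) = 23 → 7(7), carry out 1
  col 2: E(14) + 9(9) + 1 (carry in) = 24 → 8(8), carry out 1
  col 3: 0(0) + 0(0) + 1 (carry in) = 1 → 1(1), carry out 0
Reading digits MSB→LSB: 1877
Strip leading zeros: 1877
= 0x1877


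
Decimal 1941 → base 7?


Divide by 7 repeatedly:
1941 ÷ 7 = 277 remainder 2
277 ÷ 7 = 39 remainder 4
39 ÷ 7 = 5 remainder 4
5 ÷ 7 = 0 remainder 5
Reading remainders bottom-up:
= 5442


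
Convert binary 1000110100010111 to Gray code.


Binary: 1000110100010111
Gray code: G = B XOR (B >> 1)
B >> 1 = 0100011010001011
1000110100010111 XOR 0100011010001011:
  1 XOR 0 = 1
  0 XOR 1 = 1
  0 XOR 0 = 0
  0 XOR 0 = 0
  1 XOR 0 = 1
  1 XOR 1 = 0
  0 XOR 1 = 1
  1 XOR 0 = 1
  0 XOR 1 = 1
  0 XOR 0 = 0
  0 XOR 0 = 0
  1 XOR 0 = 1
  0 XOR 1 = 1
  1 XOR 0 = 1
  1 XOR 1 = 0
  1 XOR 1 = 0
= 1100101110011100


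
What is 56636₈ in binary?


Each octal digit → 3 binary bits:
  5 = 101
  6 = 110
  6 = 110
  3 = 011
  6 = 110
Concatenate: 101 110 110 011 110
= 101110110011110


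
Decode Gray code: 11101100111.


Gray code: 11101100111
MSB stays the same: 1
Each subsequent bit = prev_binary XOR current_gray:
  B[1] = 1 XOR 1 = 0
  B[2] = 0 XOR 1 = 1
  B[3] = 1 XOR 0 = 1
  B[4] = 1 XOR 1 = 0
  B[5] = 0 XOR 1 = 1
  B[6] = 1 XOR 0 = 1
  B[7] = 1 XOR 0 = 1
  B[8] = 1 XOR 1 = 0
  B[9] = 0 XOR 1 = 1
  B[10] = 1 XOR 1 = 0
= 10110111010 (1466 decimal)


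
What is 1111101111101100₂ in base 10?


Positional values:
Bit 2: 1 × 2^2 = 4
Bit 3: 1 × 2^3 = 8
Bit 5: 1 × 2^5 = 32
Bit 6: 1 × 2^6 = 64
Bit 7: 1 × 2^7 = 128
Bit 8: 1 × 2^8 = 256
Bit 9: 1 × 2^9 = 512
Bit 11: 1 × 2^11 = 2048
Bit 12: 1 × 2^12 = 4096
Bit 13: 1 × 2^13 = 8192
Bit 14: 1 × 2^14 = 16384
Bit 15: 1 × 2^15 = 32768
Sum = 4 + 8 + 32 + 64 + 128 + 256 + 512 + 2048 + 4096 + 8192 + 16384 + 32768
= 64492


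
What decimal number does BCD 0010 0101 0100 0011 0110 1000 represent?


Each 4-bit group → digit:
  0010 → 2
  0101 → 5
  0100 → 4
  0011 → 3
  0110 → 6
  1000 → 8
= 254368


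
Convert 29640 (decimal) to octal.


Divide by 8 repeatedly:
29640 ÷ 8 = 3705 remainder 0
3705 ÷ 8 = 463 remainder 1
463 ÷ 8 = 57 remainder 7
57 ÷ 8 = 7 remainder 1
7 ÷ 8 = 0 remainder 7
Reading remainders bottom-up:
= 0o71710


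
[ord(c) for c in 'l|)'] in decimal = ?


String: 'l|)'  (3 characters)
Per-character ASCII lookup:
  'l': lowercase starts at 97: 'l' = 97 + 11 = 108
  '|': special character: '|' = 124
  ')': special character: ')' = 41
= 108 124 41


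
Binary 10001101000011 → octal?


Group into 3-bit groups: 010001101000011
  010 = 2
  001 = 1
  101 = 5
  000 = 0
  011 = 3
= 0o21503


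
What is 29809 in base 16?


Divide by 16 repeatedly:
29809 ÷ 16 = 1863 remainder 1 (1)
1863 ÷ 16 = 116 remainder 7 (7)
116 ÷ 16 = 7 remainder 4 (4)
7 ÷ 16 = 0 remainder 7 (7)
Reading remainders bottom-up:
= 0x7471


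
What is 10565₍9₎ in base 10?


Positional values (base 9):
  5 × 9^0 = 5 × 1 = 5
  6 × 9^1 = 6 × 9 = 54
  5 × 9^2 = 5 × 81 = 405
  0 × 9^3 = 0 × 729 = 0
  1 × 9^4 = 1 × 6561 = 6561
Sum = 5 + 54 + 405 + 0 + 6561
= 7025
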